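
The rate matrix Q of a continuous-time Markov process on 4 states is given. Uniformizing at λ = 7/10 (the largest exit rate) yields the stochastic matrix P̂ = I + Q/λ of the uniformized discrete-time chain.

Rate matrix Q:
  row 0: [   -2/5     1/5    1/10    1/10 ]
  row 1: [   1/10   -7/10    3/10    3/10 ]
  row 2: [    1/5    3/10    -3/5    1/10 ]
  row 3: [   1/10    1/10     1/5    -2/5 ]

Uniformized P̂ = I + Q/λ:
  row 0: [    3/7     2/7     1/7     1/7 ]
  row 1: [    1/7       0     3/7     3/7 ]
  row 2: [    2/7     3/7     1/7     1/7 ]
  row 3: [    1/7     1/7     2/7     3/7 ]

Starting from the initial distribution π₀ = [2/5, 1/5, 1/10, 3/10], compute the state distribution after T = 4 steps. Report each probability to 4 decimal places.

π = [0.2496, 0.2182, 0.2456, 0.2866]

t=0: π = [0.4000, 0.2000, 0.1000, 0.3000]
t=1: π = [0.2714, 0.2000, 0.2429, 0.2857]
t=2: π = [0.2551, 0.2224, 0.2408, 0.2816]
t=3: π = [0.2501, 0.2163, 0.2466, 0.2869]
t=4: π = [0.2496, 0.2182, 0.2456, 0.2866]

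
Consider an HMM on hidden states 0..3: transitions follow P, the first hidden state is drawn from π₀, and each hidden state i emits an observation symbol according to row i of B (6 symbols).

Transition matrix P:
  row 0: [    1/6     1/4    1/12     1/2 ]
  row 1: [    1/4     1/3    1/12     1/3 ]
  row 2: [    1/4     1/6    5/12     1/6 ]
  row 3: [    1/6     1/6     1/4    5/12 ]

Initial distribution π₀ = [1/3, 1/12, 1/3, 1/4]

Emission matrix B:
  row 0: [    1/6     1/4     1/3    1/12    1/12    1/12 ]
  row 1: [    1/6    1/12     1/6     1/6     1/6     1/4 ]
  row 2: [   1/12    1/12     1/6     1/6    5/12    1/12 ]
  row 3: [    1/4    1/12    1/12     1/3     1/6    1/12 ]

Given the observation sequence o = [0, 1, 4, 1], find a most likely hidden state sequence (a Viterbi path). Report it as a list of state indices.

path = [0, 3, 2, 0]

t=0: δ = [5.556e-02, 1.389e-02, 2.778e-02, 6.250e-02]  (obs o_0=0)
t=1: δ = [2.604e-03, 1.157e-03, 1.302e-03, 2.315e-03]  ψ = [3, 0, 3, 0]  (obs o_1=1)
t=2: δ = [3.617e-05, 1.085e-04, 2.411e-04, 2.170e-04]  ψ = [0, 0, 3, 0]  (obs o_2=4)
t=3: δ = [1.507e-05, 3.349e-06, 8.372e-06, 7.535e-06]  ψ = [2, 2, 2, 3]  (obs o_3=1)
backtrack: best end state = 0; path = [0, 3, 2, 0]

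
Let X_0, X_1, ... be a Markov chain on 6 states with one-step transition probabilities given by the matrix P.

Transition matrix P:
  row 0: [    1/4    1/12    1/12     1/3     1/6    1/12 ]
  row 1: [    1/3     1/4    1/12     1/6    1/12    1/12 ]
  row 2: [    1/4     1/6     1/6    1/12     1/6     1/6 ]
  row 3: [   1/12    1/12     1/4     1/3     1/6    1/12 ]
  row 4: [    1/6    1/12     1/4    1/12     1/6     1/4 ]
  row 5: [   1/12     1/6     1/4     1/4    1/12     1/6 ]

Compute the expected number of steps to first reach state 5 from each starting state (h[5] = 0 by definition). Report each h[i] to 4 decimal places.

h = [8.1301, 8.2973, 7.4377, 8.0147, 6.6885, 0.0000]

First-step conditioning: h[5] = 0; for i ≠ 5, h[i] = 1 + Σ_k P[i][k]·h[k].
  h[0] = 1 + 1/4·h[0] + 1/12·h[1] + 1/12·h[2] + 1/3·h[3] + 1/6·h[4]
  h[1] = 1 + 1/3·h[0] + 1/4·h[1] + 1/12·h[2] + 1/6·h[3] + 1/12·h[4]
  h[2] = 1 + 1/4·h[0] + 1/6·h[1] + 1/6·h[2] + 1/12·h[3] + 1/6·h[4]
  h[3] = 1 + 1/12·h[0] + 1/12·h[1] + 1/4·h[2] + 1/3·h[3] + 1/6·h[4]
  h[4] = 1 + 1/6·h[0] + 1/12·h[1] + 1/4·h[2] + 1/12·h[3] + 1/6·h[4]
Solving the 5×5 linear system over states ≠ 5 gives exactly h = [16626/2045, 16968/2045, 3042/409, 3278/409, 13678/2045, 0] (h[5] = 0 is the target).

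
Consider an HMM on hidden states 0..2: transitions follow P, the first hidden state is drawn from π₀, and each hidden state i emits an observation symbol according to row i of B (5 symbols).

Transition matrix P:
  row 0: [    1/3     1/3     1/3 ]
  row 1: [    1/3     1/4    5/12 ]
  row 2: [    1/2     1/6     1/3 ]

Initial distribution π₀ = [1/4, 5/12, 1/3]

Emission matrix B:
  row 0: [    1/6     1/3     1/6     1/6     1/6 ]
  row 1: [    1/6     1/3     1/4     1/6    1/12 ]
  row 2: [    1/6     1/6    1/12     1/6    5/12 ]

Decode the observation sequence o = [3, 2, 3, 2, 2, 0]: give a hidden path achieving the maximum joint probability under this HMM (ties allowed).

t=0: δ = [4.167e-02, 6.944e-02, 5.556e-02]  (obs o_0=3)
t=1: δ = [4.630e-03, 4.340e-03, 2.411e-03]  ψ = [2, 1, 1]  (obs o_1=2)
t=2: δ = [2.572e-04, 2.572e-04, 3.014e-04]  ψ = [0, 0, 1]  (obs o_2=3)
t=3: δ = [2.512e-05, 2.143e-05, 8.931e-06]  ψ = [2, 0, 1]  (obs o_3=2)
t=4: δ = [1.395e-06, 2.093e-06, 7.442e-07]  ψ = [0, 0, 1]  (obs o_4=2)
t=5: δ = [1.163e-07, 8.721e-08, 1.454e-07]  ψ = [1, 1, 1]  (obs o_5=0)
backtrack: best end state = 2; path = [1, 1, 2, 0, 1, 2]

path = [1, 1, 2, 0, 1, 2]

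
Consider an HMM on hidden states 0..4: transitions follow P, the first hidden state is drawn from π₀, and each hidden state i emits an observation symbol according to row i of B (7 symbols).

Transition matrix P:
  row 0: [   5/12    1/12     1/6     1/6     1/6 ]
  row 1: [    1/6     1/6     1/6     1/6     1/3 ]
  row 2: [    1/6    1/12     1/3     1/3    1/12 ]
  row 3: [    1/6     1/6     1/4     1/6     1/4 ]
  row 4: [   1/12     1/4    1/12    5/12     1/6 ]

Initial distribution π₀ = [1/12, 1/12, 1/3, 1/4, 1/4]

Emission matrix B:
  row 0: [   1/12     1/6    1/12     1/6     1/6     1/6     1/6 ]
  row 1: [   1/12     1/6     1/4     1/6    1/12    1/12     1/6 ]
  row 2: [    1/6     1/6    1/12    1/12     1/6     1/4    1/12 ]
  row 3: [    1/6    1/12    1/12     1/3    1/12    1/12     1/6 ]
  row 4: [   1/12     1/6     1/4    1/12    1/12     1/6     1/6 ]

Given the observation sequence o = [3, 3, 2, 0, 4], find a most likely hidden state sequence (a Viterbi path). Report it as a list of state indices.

t=0: δ = [1.389e-02, 1.389e-02, 2.778e-02, 8.333e-02, 2.083e-02]  (obs o_0=3)
t=1: δ = [2.315e-03, 2.315e-03, 1.736e-03, 4.630e-03, 1.736e-03]  ψ = [3, 3, 3, 3, 3]  (obs o_1=3)
t=2: δ = [8.038e-05, 1.929e-04, 9.645e-05, 6.430e-05, 2.894e-04]  ψ = [0, 3, 3, 3, 3]  (obs o_2=2)
t=3: δ = [2.791e-06, 6.028e-06, 5.358e-06, 2.009e-05, 5.358e-06]  ψ = [0, 4, 1, 4, 1]  (obs o_3=0)
t=4: δ = [5.582e-07, 2.791e-07, 8.372e-07, 2.791e-07, 4.186e-07]  ψ = [3, 3, 3, 3, 3]  (obs o_4=4)
backtrack: best end state = 2; path = [3, 3, 4, 3, 2]

path = [3, 3, 4, 3, 2]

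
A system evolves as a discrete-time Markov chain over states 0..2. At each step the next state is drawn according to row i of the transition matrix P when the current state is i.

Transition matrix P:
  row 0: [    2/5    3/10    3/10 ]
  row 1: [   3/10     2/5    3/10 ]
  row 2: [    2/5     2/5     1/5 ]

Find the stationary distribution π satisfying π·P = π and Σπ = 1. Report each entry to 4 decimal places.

Balance equations π_j = Σ_i π_i·P[i][j]:
  π_0 = 2/5·π_0 + 3/10·π_1 + 2/5·π_2
  π_1 = 3/10·π_0 + 2/5·π_1 + 2/5·π_2
  normalize: π_0 + π_1 + π_2 = 1
Solving the linear system gives exactly π = [4/11, 4/11, 3/11].

π = [0.3636, 0.3636, 0.2727]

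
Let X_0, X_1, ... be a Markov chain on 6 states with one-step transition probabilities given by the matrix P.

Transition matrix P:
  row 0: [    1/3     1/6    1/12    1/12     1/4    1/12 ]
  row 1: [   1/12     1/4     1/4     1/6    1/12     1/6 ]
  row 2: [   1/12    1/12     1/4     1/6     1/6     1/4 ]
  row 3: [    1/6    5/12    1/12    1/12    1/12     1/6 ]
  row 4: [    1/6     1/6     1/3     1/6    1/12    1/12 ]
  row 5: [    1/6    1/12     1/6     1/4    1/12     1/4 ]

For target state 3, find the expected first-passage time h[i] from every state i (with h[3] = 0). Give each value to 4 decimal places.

h = [6.6404, 5.9039, 5.8732, 0.0000, 6.0017, 5.4370]

First-step conditioning: h[3] = 0; for i ≠ 3, h[i] = 1 + Σ_k P[i][k]·h[k].
  h[0] = 1 + 1/3·h[0] + 1/6·h[1] + 1/12·h[2] + 1/4·h[4] + 1/12·h[5]
  h[1] = 1 + 1/12·h[0] + 1/4·h[1] + 1/4·h[2] + 1/12·h[4] + 1/6·h[5]
  h[2] = 1 + 1/12·h[0] + 1/12·h[1] + 1/4·h[2] + 1/6·h[4] + 1/4·h[5]
  h[4] = 1 + 1/6·h[0] + 1/6·h[1] + 1/3·h[2] + 1/12·h[4] + 1/12·h[5]
  h[5] = 1 + 1/6·h[0] + 1/12·h[1] + 1/6·h[2] + 1/12·h[4] + 1/4·h[5]
Solving the 5×5 linear system over states ≠ 3 gives exactly h = [95814/14429, 85188/14429, 84744/14429, 0, 86598/14429, 78450/14429] (h[3] = 0 is the target).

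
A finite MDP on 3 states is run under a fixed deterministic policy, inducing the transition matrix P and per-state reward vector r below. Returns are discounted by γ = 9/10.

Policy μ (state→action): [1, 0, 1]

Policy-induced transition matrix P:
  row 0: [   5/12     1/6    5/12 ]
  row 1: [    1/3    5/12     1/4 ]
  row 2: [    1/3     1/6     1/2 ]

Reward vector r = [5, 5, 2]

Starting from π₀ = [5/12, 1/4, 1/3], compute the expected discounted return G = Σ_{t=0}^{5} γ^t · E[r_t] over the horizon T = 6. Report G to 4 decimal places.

t=0: π = [0.4167, 0.2500, 0.3333], E[r] = 4.0000, γ^t·E[r] = 4.000000, running G = 4.000000
t=1: π = [0.3681, 0.2292, 0.4028], E[r] = 3.7917, γ^t·E[r] = 3.412500, running G = 7.412500
t=2: π = [0.3640, 0.2240, 0.4120], E[r] = 3.7639, γ^t·E[r] = 3.048750, running G = 10.461250
t=3: π = [0.3637, 0.2227, 0.4137], E[r] = 3.7590, γ^t·E[r] = 2.740289, running G = 13.201539
t=4: π = [0.3636, 0.2223, 0.4140], E[r] = 3.7579, γ^t·E[r] = 2.465564, running G = 15.667103
t=5: π = [0.3636, 0.2222, 0.4141], E[r] = 3.7577, γ^t·E[r] = 2.218859, running G = 17.885962

G = 17.8860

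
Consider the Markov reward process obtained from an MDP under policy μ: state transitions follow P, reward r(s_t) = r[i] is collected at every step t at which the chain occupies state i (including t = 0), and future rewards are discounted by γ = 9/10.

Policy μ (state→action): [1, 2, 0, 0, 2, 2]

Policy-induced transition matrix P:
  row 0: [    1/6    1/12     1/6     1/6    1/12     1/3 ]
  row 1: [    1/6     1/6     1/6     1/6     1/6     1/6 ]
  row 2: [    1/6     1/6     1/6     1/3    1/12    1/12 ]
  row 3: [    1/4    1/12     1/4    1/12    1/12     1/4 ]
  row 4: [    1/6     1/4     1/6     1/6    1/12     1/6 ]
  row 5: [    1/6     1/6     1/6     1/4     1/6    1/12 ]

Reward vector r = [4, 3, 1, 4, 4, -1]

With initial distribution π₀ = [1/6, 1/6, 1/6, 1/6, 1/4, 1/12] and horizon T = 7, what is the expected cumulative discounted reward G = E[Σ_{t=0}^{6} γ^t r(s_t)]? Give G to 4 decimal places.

t=0: π = [0.1667, 0.1667, 0.1667, 0.1667, 0.2500, 0.0833], E[r] = 2.9167, γ^t·E[r] = 2.916667, running G = 2.916667
t=1: π = [0.1806, 0.1597, 0.1806, 0.1875, 0.1042, 0.1875], E[r] = 2.3611, γ^t·E[r] = 2.125000, running G = 5.041667
t=2: π = [0.1823, 0.1447, 0.1823, 0.1968, 0.1123, 0.1817], E[r] = 2.3999, γ^t·E[r] = 1.943906, running G = 6.985573
t=3: π = [0.1831, 0.1444, 0.1831, 0.1958, 0.1105, 0.1831], E[r] = 2.3908, γ^t·E[r] = 1.742906, running G = 8.728479
t=4: π = [0.1830, 0.1443, 0.1830, 0.1961, 0.1106, 0.1830], E[r] = 2.3919, γ^t·E[r] = 1.569293, running G = 10.297772
t=5: π = [0.1830, 0.1443, 0.1830, 0.1961, 0.1106, 0.1830], E[r] = 2.3916, γ^t·E[r] = 1.412230, running G = 11.710003
t=6: π = [0.1830, 0.1443, 0.1830, 0.1961, 0.1106, 0.1830], E[r] = 2.3917, γ^t·E[r] = 1.271026, running G = 12.981029

G = 12.9810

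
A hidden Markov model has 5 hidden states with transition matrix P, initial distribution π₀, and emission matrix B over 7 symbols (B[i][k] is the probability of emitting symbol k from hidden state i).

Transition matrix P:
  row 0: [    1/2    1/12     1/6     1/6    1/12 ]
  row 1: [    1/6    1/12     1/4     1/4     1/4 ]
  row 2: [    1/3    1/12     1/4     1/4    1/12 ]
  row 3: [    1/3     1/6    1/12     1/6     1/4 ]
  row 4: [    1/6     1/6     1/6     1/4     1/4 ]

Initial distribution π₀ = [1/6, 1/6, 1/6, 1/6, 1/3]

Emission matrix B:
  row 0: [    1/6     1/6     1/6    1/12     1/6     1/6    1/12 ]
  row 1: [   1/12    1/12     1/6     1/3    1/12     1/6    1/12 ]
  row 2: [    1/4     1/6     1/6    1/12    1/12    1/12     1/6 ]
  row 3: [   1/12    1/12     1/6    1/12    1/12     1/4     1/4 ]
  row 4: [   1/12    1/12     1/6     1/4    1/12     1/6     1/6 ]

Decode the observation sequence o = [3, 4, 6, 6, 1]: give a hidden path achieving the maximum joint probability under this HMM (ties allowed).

t=0: δ = [1.389e-02, 5.556e-02, 1.389e-02, 1.389e-02, 8.333e-02]  (obs o_0=3)
t=1: δ = [2.315e-03, 1.157e-03, 1.157e-03, 1.736e-03, 1.736e-03]  ψ = [4, 4, 1, 4, 4]  (obs o_1=4)
t=2: δ = [9.645e-05, 2.411e-05, 6.430e-05, 1.085e-04, 7.234e-05]  ψ = [0, 3, 0, 4, 3]  (obs o_2=6)
t=3: δ = [4.019e-06, 1.507e-06, 2.679e-06, 4.521e-06, 4.521e-06]  ψ = [0, 3, 0, 3, 3]  (obs o_3=6)
t=4: δ = [3.349e-07, 6.279e-08, 1.256e-07, 9.419e-08, 9.419e-08]  ψ = [0, 3, 4, 4, 3]  (obs o_4=1)
backtrack: best end state = 0; path = [4, 0, 0, 0, 0]

path = [4, 0, 0, 0, 0]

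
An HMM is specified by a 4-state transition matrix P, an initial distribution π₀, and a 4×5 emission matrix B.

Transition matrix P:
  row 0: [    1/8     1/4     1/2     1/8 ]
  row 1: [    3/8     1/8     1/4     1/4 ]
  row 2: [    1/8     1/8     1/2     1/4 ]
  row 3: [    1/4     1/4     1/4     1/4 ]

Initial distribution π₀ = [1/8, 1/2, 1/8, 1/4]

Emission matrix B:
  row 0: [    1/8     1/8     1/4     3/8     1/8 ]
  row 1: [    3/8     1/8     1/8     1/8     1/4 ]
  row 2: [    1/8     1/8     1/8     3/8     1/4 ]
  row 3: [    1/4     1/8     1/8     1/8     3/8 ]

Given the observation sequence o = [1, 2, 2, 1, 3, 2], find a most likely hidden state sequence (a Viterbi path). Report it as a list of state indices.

path = [1, 0, 2, 2, 2, 2]

t=0: δ = [1.562e-02, 6.250e-02, 1.562e-02, 3.125e-02]  (obs o_0=1)
t=1: δ = [5.859e-03, 9.766e-04, 1.953e-03, 1.953e-03]  ψ = [1, 1, 1, 1]  (obs o_1=2)
t=2: δ = [1.831e-04, 1.831e-04, 3.662e-04, 9.155e-05]  ψ = [0, 0, 0, 0]  (obs o_2=2)
t=3: δ = [8.583e-06, 5.722e-06, 2.289e-05, 1.144e-05]  ψ = [1, 0, 2, 2]  (obs o_3=1)
t=4: δ = [1.073e-06, 3.576e-07, 4.292e-06, 7.153e-07]  ψ = [2, 2, 2, 2]  (obs o_4=3)
t=5: δ = [1.341e-07, 6.706e-08, 2.682e-07, 1.341e-07]  ψ = [2, 2, 2, 2]  (obs o_5=2)
backtrack: best end state = 2; path = [1, 0, 2, 2, 2, 2]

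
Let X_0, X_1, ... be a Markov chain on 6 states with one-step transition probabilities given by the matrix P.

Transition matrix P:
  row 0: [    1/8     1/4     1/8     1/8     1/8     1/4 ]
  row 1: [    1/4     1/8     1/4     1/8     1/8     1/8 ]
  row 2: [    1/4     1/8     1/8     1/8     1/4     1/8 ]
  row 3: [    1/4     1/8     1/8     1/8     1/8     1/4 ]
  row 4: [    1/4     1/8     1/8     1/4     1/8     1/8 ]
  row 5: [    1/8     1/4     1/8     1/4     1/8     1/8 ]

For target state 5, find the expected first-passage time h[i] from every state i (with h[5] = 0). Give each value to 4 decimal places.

h = [5.2091, 5.8590, 5.8489, 5.1278, 5.7688, 0.0000]

First-step conditioning: h[5] = 0; for i ≠ 5, h[i] = 1 + Σ_k P[i][k]·h[k].
  h[0] = 1 + 1/8·h[0] + 1/4·h[1] + 1/8·h[2] + 1/8·h[3] + 1/8·h[4]
  h[1] = 1 + 1/4·h[0] + 1/8·h[1] + 1/4·h[2] + 1/8·h[3] + 1/8·h[4]
  h[2] = 1 + 1/4·h[0] + 1/8·h[1] + 1/8·h[2] + 1/8·h[3] + 1/4·h[4]
  h[3] = 1 + 1/4·h[0] + 1/8·h[1] + 1/8·h[2] + 1/8·h[3] + 1/8·h[4]
  h[4] = 1 + 1/4·h[0] + 1/8·h[1] + 1/8·h[2] + 1/4·h[3] + 1/8·h[4]
Solving the 5×5 linear system over states ≠ 5 gives exactly h = [37448/7189, 3240/553, 42048/7189, 36864/7189, 41472/7189, 0] (h[5] = 0 is the target).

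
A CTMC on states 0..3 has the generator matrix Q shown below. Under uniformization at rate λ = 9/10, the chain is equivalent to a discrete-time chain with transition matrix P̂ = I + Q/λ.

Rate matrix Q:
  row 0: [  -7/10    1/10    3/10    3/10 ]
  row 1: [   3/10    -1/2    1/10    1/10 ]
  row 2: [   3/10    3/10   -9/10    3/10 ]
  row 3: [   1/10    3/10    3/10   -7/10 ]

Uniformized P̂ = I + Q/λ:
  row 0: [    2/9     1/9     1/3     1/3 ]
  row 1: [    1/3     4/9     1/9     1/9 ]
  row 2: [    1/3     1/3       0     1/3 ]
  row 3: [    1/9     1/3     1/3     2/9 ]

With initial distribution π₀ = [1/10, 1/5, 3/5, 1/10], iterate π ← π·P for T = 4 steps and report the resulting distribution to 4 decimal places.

t=0: π = [0.1000, 0.2000, 0.6000, 0.1000]
t=1: π = [0.3000, 0.3333, 0.0889, 0.2778]
t=2: π = [0.2383, 0.3037, 0.2296, 0.2284]
t=3: π = [0.2561, 0.3141, 0.1893, 0.2405]
t=4: π = [0.2514, 0.3113, 0.2004, 0.2368]

π = [0.2514, 0.3113, 0.2004, 0.2368]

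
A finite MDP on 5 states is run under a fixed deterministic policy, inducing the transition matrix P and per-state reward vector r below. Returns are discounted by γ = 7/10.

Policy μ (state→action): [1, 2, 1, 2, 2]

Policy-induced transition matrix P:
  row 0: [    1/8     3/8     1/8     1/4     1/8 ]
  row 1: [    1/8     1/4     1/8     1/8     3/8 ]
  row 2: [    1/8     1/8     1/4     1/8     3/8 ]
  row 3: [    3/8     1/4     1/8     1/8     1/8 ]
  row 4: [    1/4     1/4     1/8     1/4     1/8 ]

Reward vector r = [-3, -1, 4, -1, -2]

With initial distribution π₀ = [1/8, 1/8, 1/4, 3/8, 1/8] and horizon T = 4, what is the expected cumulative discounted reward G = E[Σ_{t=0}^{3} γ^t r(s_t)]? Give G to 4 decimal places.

G = -1.5031

t=0: π = [0.1250, 0.1250, 0.2500, 0.3750, 0.1250], E[r] = -0.1250, γ^t·E[r] = -0.125000, running G = -0.125000
t=1: π = [0.2344, 0.2344, 0.1563, 0.1563, 0.2188], E[r] = -0.9063, γ^t·E[r] = -0.634375, running G = -0.759375
t=2: π = [0.1914, 0.2598, 0.1445, 0.1816, 0.2227], E[r] = -0.8828, γ^t·E[r] = -0.432578, running G = -1.191953
t=3: π = [0.1982, 0.2559, 0.1431, 0.1768, 0.2261], E[r] = -0.9072, γ^t·E[r] = -0.311179, running G = -1.503132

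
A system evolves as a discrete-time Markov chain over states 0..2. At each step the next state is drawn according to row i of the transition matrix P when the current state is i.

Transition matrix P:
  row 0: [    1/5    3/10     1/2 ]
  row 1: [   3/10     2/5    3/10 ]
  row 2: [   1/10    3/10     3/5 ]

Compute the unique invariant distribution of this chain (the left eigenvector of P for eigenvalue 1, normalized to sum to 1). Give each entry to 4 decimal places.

Balance equations π_j = Σ_i π_i·P[i][j]:
  π_0 = 1/5·π_0 + 3/10·π_1 + 1/10·π_2
  π_1 = 3/10·π_0 + 2/5·π_1 + 3/10·π_2
  normalize: π_0 + π_1 + π_2 = 1
Solving the linear system gives exactly π = [5/27, 1/3, 13/27].

π = [0.1852, 0.3333, 0.4815]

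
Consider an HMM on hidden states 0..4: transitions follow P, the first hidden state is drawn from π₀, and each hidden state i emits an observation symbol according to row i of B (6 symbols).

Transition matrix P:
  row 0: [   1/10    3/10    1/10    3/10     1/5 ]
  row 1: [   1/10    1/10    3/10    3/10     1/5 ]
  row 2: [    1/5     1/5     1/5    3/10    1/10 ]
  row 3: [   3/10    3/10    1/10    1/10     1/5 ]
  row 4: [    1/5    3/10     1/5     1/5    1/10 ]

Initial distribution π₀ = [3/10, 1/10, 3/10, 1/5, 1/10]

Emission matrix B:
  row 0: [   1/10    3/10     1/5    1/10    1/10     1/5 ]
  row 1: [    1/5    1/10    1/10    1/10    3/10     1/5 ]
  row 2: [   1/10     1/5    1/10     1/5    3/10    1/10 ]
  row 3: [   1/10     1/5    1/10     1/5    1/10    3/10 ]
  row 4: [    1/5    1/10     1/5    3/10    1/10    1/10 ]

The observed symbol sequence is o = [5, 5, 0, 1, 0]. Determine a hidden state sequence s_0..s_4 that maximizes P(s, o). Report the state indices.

path = [0, 3, 1, 3, 1]

t=0: δ = [6.000e-02, 2.000e-02, 3.000e-02, 6.000e-02, 1.000e-02]  (obs o_0=5)
t=1: δ = [3.600e-03, 3.600e-03, 6.000e-04, 5.400e-03, 1.200e-03]  ψ = [3, 0, 0, 0, 0]  (obs o_1=5)
t=2: δ = [1.620e-04, 3.240e-04, 1.080e-04, 1.080e-04, 2.160e-04]  ψ = [3, 3, 1, 0, 3]  (obs o_2=0)
t=3: δ = [1.296e-05, 6.480e-06, 1.944e-05, 1.944e-05, 6.480e-06]  ψ = [4, 4, 1, 1, 1]  (obs o_3=1)
t=4: δ = [5.832e-07, 1.166e-06, 3.888e-07, 5.832e-07, 7.776e-07]  ψ = [3, 3, 2, 2, 3]  (obs o_4=0)
backtrack: best end state = 1; path = [0, 3, 1, 3, 1]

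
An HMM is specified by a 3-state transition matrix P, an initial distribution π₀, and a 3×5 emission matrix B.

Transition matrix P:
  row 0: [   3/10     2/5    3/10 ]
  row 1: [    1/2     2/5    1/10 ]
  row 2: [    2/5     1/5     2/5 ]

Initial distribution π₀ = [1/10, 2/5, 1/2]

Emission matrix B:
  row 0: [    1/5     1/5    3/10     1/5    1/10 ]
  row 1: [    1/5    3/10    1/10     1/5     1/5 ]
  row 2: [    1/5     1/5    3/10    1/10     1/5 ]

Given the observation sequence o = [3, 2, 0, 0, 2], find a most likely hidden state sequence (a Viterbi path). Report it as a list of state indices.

path = [1, 0, 1, 1, 0]

t=0: δ = [2.000e-02, 8.000e-02, 5.000e-02]  (obs o_0=3)
t=1: δ = [1.200e-02, 3.200e-03, 6.000e-03]  ψ = [1, 1, 2]  (obs o_1=2)
t=2: δ = [7.200e-04, 9.600e-04, 7.200e-04]  ψ = [0, 0, 0]  (obs o_2=0)
t=3: δ = [9.600e-05, 7.680e-05, 5.760e-05]  ψ = [1, 1, 2]  (obs o_3=0)
t=4: δ = [1.152e-05, 3.840e-06, 8.640e-06]  ψ = [1, 0, 0]  (obs o_4=2)
backtrack: best end state = 0; path = [1, 0, 1, 1, 0]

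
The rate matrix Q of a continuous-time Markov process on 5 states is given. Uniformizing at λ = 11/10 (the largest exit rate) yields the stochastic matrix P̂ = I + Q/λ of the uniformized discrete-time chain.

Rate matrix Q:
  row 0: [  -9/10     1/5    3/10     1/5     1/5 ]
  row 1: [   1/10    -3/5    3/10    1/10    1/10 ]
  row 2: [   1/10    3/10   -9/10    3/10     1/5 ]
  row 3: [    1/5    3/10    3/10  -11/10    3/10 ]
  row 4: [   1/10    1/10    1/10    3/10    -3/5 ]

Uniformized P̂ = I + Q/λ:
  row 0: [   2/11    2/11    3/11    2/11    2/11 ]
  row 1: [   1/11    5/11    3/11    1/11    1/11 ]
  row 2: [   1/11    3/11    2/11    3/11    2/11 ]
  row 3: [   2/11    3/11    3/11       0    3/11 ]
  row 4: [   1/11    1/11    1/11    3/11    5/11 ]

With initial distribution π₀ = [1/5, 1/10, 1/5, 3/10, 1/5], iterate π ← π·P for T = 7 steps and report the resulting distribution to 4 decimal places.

t=0: π = [0.2000, 0.1000, 0.2000, 0.3000, 0.2000]
t=1: π = [0.1364, 0.2364, 0.2182, 0.1545, 0.2545]
t=2: π = [0.1174, 0.2570, 0.2066, 0.1752, 0.2438]
t=3: π = [0.1175, 0.2645, 0.2096, 0.1675, 0.2409]
t=4: π = [0.1168, 0.2663, 0.2099, 0.1683, 0.2387]
t=5: π = [0.1168, 0.2671, 0.2102, 0.1678, 0.2380]
t=6: π = [0.1168, 0.2674, 0.2103, 0.1678, 0.2377]
t=7: π = [0.1168, 0.2675, 0.2104, 0.1677, 0.2376]

π = [0.1168, 0.2675, 0.2104, 0.1677, 0.2376]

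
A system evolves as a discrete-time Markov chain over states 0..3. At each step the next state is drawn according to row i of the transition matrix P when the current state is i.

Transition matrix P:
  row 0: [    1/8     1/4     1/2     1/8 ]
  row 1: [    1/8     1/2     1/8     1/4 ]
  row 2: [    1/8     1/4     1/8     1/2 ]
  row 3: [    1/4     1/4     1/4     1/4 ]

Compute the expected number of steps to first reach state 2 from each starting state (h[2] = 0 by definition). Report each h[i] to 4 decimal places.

h = [3.0545, 4.7273, 0.0000, 3.9273]

First-step conditioning: h[2] = 0; for i ≠ 2, h[i] = 1 + Σ_k P[i][k]·h[k].
  h[0] = 1 + 1/8·h[0] + 1/4·h[1] + 1/8·h[3]
  h[1] = 1 + 1/8·h[0] + 1/2·h[1] + 1/4·h[3]
  h[3] = 1 + 1/4·h[0] + 1/4·h[1] + 1/4·h[3]
Solving the 3×3 linear system over states ≠ 2 gives exactly h = [168/55, 52/11, 0, 216/55] (h[2] = 0 is the target).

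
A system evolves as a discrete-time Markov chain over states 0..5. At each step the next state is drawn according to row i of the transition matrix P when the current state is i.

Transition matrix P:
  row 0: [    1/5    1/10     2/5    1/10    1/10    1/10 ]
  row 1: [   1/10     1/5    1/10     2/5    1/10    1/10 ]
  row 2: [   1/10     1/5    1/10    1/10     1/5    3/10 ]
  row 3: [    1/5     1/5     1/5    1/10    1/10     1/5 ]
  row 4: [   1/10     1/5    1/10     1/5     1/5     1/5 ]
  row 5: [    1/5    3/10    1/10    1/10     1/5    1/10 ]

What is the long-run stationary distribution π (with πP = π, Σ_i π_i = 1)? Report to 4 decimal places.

Balance equations π_j = Σ_i π_i·P[i][j]:
  π_0 = 1/5·π_0 + 1/10·π_1 + 1/10·π_2 + 1/5·π_3 + 1/10·π_4 + 1/5·π_5
  π_1 = 1/10·π_0 + 1/5·π_1 + 1/5·π_2 + 1/5·π_3 + 1/5·π_4 + 3/10·π_5
  π_2 = 2/5·π_0 + 1/10·π_1 + 1/10·π_2 + 1/5·π_3 + 1/10·π_4 + 1/10·π_5
  π_3 = 1/10·π_0 + 2/5·π_1 + 1/10·π_2 + 1/10·π_3 + 1/5·π_4 + 1/10·π_5
  π_4 = 1/10·π_0 + 1/10·π_1 + 1/5·π_2 + 1/10·π_3 + 1/5·π_4 + 1/5·π_5
  normalize: π_0 + π_1 + π_2 + π_3 + π_4 + π_5 = 1
Solving the linear system gives exactly π = [16862/113259, 22831/113259, 6123/37753, 6615/37753, 5566/37753, 6218/37753].

π = [0.1489, 0.2016, 0.1622, 0.1752, 0.1474, 0.1647]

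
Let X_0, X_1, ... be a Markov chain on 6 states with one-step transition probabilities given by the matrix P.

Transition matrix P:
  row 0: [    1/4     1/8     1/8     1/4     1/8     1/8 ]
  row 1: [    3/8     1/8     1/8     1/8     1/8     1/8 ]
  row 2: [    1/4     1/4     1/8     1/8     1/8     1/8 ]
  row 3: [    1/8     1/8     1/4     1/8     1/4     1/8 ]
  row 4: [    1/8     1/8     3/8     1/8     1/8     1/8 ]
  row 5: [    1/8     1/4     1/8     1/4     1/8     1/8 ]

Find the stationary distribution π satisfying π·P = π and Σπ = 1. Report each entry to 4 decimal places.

Balance equations π_j = Σ_i π_i·P[i][j]:
  π_0 = 1/4·π_0 + 3/8·π_1 + 1/4·π_2 + 1/8·π_3 + 1/8·π_4 + 1/8·π_5
  π_1 = 1/8·π_0 + 1/8·π_1 + 1/4·π_2 + 1/8·π_3 + 1/8·π_4 + 1/4·π_5
  π_2 = 1/8·π_0 + 1/8·π_1 + 1/8·π_2 + 1/4·π_3 + 3/8·π_4 + 1/8·π_5
  π_3 = 1/4·π_0 + 1/8·π_1 + 1/8·π_2 + 1/8·π_3 + 1/8·π_4 + 1/4·π_5
  π_4 = 1/8·π_0 + 1/8·π_1 + 1/8·π_2 + 1/4·π_3 + 1/8·π_4 + 1/8·π_5
  normalize: π_0 + π_1 + π_2 + π_3 + π_4 + π_5 = 1
Solving the linear system gives exactly π = [4107/19048, 3113/19048, 3475/19048, 399/2381, 695/4762, 1/8].

π = [0.2156, 0.1634, 0.1824, 0.1676, 0.1459, 0.1250]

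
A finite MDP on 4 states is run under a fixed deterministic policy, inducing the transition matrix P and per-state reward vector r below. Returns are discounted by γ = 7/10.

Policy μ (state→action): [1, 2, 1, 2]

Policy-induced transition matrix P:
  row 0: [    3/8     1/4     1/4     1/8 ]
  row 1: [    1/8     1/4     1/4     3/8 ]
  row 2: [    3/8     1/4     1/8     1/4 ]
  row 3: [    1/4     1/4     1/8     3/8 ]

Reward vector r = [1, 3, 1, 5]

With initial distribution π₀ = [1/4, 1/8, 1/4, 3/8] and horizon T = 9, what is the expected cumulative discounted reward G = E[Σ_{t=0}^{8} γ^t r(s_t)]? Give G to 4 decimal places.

t=0: π = [0.2500, 0.1250, 0.2500, 0.3750], E[r] = 2.7500, γ^t·E[r] = 2.750000, running G = 2.750000
t=1: π = [0.2969, 0.2500, 0.1719, 0.2813], E[r] = 2.6250, γ^t·E[r] = 1.837500, running G = 4.587500
t=2: π = [0.2773, 0.2500, 0.1934, 0.2793], E[r] = 2.6172, γ^t·E[r] = 1.282422, running G = 5.869922
t=3: π = [0.2776, 0.2500, 0.1909, 0.2815], E[r] = 2.6260, γ^t·E[r] = 0.900710, running G = 6.770632
t=4: π = [0.2773, 0.2500, 0.1909, 0.2817], E[r] = 2.6270, γ^t·E[r] = 0.630731, running G = 7.401363
t=5: π = [0.2773, 0.2500, 0.1909, 0.2818], E[r] = 2.6272, γ^t·E[r] = 0.441556, running G = 7.842919
t=6: π = [0.2773, 0.2500, 0.1909, 0.2818], E[r] = 2.6273, γ^t·E[r] = 0.309095, running G = 8.152013
t=7: π = [0.2773, 0.2500, 0.1909, 0.2818], E[r] = 2.6273, γ^t·E[r] = 0.216367, running G = 8.368380
t=8: π = [0.2773, 0.2500, 0.1909, 0.2818], E[r] = 2.6273, γ^t·E[r] = 0.151457, running G = 8.519837

G = 8.5198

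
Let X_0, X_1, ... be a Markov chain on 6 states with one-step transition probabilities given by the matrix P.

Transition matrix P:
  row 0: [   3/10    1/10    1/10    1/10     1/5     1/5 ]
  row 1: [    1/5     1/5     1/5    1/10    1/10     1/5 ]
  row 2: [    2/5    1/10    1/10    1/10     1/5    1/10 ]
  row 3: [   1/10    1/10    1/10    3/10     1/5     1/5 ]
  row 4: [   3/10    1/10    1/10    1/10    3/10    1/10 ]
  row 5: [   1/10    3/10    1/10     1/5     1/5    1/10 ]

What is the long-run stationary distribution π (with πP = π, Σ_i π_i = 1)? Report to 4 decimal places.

π = [0.2376, 0.1450, 0.1145, 0.1441, 0.2061, 0.1527]

Balance equations π_j = Σ_i π_i·P[i][j]:
  π_0 = 3/10·π_0 + 1/5·π_1 + 2/5·π_2 + 1/10·π_3 + 3/10·π_4 + 1/10·π_5
  π_1 = 1/10·π_0 + 1/5·π_1 + 1/10·π_2 + 1/10·π_3 + 1/10·π_4 + 3/10·π_5
  π_2 = 1/10·π_0 + 1/5·π_1 + 1/10·π_2 + 1/10·π_3 + 1/10·π_4 + 1/10·π_5
  π_3 = 1/10·π_0 + 1/10·π_1 + 1/10·π_2 + 3/10·π_3 + 1/10·π_4 + 1/5·π_5
  π_4 = 1/5·π_0 + 1/10·π_1 + 1/5·π_2 + 1/5·π_3 + 3/10·π_4 + 1/5·π_5
  normalize: π_0 + π_1 + π_2 + π_3 + π_4 + π_5 = 1
Solving the linear system gives exactly π = [249/1048, 19/131, 15/131, 151/1048, 27/131, 20/131].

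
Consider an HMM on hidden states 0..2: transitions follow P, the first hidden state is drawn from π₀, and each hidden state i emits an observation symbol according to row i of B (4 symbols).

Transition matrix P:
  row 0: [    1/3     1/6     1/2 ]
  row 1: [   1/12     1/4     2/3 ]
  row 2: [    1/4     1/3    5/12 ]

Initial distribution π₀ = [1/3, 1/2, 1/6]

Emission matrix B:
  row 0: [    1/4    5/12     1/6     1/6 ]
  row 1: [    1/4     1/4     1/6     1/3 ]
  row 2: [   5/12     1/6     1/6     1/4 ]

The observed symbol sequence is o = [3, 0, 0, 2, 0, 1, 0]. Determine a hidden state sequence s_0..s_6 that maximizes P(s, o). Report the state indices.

t=0: δ = [5.556e-02, 1.667e-01, 4.167e-02]  (obs o_0=3)
t=1: δ = [4.630e-03, 1.042e-02, 4.630e-02]  ψ = [0, 1, 1]  (obs o_1=0)
t=2: δ = [2.894e-03, 3.858e-03, 8.038e-03]  ψ = [2, 2, 2]  (obs o_2=0)
t=3: δ = [3.349e-04, 4.465e-04, 5.582e-04]  ψ = [2, 2, 2]  (obs o_3=2)
t=4: δ = [3.489e-05, 4.651e-05, 1.240e-04]  ψ = [2, 2, 1]  (obs o_4=0)
t=5: δ = [1.292e-05, 1.034e-05, 8.614e-06]  ψ = [2, 2, 2]  (obs o_5=1)
t=6: δ = [1.077e-06, 7.178e-07, 2.871e-06]  ψ = [0, 2, 1]  (obs o_6=0)
backtrack: best end state = 2; path = [1, 2, 2, 1, 2, 1, 2]

path = [1, 2, 2, 1, 2, 1, 2]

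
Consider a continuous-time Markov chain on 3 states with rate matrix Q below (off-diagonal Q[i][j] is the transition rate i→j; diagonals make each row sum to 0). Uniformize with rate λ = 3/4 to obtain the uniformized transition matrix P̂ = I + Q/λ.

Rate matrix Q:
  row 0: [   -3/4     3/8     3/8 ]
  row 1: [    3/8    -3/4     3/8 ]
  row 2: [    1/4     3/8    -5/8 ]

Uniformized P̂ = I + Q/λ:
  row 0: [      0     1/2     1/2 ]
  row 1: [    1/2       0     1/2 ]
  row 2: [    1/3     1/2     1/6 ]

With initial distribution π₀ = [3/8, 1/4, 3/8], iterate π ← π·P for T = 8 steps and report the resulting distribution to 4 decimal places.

t=0: π = [0.3750, 0.2500, 0.3750]
t=1: π = [0.2500, 0.3750, 0.3750]
t=2: π = [0.3125, 0.3125, 0.3750]
t=3: π = [0.2813, 0.3438, 0.3750]
t=4: π = [0.2969, 0.3281, 0.3750]
t=5: π = [0.2891, 0.3359, 0.3750]
t=6: π = [0.2930, 0.3320, 0.3750]
t=7: π = [0.2910, 0.3340, 0.3750]
t=8: π = [0.2920, 0.3330, 0.3750]

π = [0.2920, 0.3330, 0.3750]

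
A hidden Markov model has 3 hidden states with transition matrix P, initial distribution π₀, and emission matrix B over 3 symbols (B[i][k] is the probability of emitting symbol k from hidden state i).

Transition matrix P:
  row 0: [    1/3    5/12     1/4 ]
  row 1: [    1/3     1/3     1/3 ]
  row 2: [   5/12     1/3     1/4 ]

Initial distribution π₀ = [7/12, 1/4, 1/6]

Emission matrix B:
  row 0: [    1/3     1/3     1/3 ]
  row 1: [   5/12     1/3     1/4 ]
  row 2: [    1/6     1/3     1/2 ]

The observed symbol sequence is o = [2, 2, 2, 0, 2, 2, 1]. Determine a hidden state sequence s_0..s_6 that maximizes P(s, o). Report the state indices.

t=0: δ = [1.944e-01, 6.250e-02, 8.333e-02]  (obs o_0=2)
t=1: δ = [2.160e-02, 2.025e-02, 2.431e-02]  ψ = [0, 0, 0]  (obs o_1=2)
t=2: δ = [3.376e-03, 2.251e-03, 3.376e-03]  ψ = [2, 0, 1]  (obs o_2=2)
t=3: δ = [4.689e-04, 5.861e-04, 1.407e-04]  ψ = [2, 0, 0]  (obs o_3=0)
t=4: δ = [6.512e-05, 4.884e-05, 9.768e-05]  ψ = [1, 0, 1]  (obs o_4=2)
t=5: δ = [1.357e-05, 8.140e-06, 1.221e-05]  ψ = [2, 2, 2]  (obs o_5=2)
t=6: δ = [1.696e-06, 1.884e-06, 1.131e-06]  ψ = [2, 0, 0]  (obs o_6=1)
backtrack: best end state = 1; path = [0, 2, 0, 1, 2, 0, 1]

path = [0, 2, 0, 1, 2, 0, 1]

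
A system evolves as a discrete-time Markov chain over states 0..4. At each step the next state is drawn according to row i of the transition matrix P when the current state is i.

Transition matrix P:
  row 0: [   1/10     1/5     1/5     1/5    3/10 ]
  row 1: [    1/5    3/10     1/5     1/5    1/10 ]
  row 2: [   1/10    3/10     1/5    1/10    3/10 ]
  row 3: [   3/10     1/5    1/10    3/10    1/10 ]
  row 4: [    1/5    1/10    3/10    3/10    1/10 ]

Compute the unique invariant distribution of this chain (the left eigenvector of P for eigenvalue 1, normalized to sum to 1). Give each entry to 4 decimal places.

π = [0.1840, 0.2244, 0.1956, 0.2200, 0.1759]

Balance equations π_j = Σ_i π_i·P[i][j]:
  π_0 = 1/10·π_0 + 1/5·π_1 + 1/10·π_2 + 3/10·π_3 + 1/5·π_4
  π_1 = 1/5·π_0 + 3/10·π_1 + 3/10·π_2 + 1/5·π_3 + 1/10·π_4
  π_2 = 1/5·π_0 + 1/5·π_1 + 1/5·π_2 + 1/10·π_3 + 3/10·π_4
  π_3 = 1/5·π_0 + 1/5·π_1 + 1/10·π_2 + 3/10·π_3 + 3/10·π_4
  normalize: π_0 + π_1 + π_2 + π_3 + π_4 = 1
Solving the linear system gives exactly π = [1769/9612, 719/3204, 470/2403, 235/1068, 19/108].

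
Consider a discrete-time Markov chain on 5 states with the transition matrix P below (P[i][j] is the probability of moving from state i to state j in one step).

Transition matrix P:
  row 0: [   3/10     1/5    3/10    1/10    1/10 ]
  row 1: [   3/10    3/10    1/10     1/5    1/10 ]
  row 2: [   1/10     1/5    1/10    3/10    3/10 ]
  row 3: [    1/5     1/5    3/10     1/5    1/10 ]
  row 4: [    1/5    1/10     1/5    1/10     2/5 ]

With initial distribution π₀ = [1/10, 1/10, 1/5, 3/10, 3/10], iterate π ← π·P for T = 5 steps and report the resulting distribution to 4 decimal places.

π = [0.2222, 0.1999, 0.2000, 0.1777, 0.2003]

t=0: π = [0.1000, 0.1000, 0.2000, 0.3000, 0.3000]
t=1: π = [0.2000, 0.1800, 0.2100, 0.1800, 0.2300]
t=2: π = [0.2170, 0.1950, 0.1990, 0.1780, 0.2110]
t=3: π = [0.2213, 0.1984, 0.2001, 0.1771, 0.2031]
t=4: π = [0.2220, 0.1995, 0.2000, 0.1776, 0.2010]
t=5: π = [0.2222, 0.1999, 0.2000, 0.1777, 0.2003]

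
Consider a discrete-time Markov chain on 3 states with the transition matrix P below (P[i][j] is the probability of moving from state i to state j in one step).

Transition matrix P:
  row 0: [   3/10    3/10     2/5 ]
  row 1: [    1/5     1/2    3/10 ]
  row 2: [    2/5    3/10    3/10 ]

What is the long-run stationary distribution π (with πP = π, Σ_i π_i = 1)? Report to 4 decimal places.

π = [0.2955, 0.3750, 0.3295]

Balance equations π_j = Σ_i π_i·P[i][j]:
  π_0 = 3/10·π_0 + 1/5·π_1 + 2/5·π_2
  π_1 = 3/10·π_0 + 1/2·π_1 + 3/10·π_2
  normalize: π_0 + π_1 + π_2 = 1
Solving the linear system gives exactly π = [13/44, 3/8, 29/88].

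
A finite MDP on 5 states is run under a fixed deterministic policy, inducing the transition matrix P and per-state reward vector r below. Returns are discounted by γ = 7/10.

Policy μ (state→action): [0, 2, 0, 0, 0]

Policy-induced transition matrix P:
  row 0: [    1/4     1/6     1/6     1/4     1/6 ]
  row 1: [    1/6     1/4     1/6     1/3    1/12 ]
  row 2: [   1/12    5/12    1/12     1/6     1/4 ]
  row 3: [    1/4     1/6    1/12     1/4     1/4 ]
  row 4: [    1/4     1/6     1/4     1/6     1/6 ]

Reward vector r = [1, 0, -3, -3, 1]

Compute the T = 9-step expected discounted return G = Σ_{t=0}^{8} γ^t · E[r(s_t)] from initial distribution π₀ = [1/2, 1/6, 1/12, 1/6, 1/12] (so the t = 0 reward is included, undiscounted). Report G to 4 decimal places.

t=0: π = [0.5000, 0.1667, 0.0833, 0.1667, 0.0833], E[r] = -0.1667, γ^t·E[r] = -0.166667, running G = -0.166667
t=1: π = [0.2222, 0.2014, 0.1528, 0.2500, 0.1736], E[r] = -0.8125, γ^t·E[r] = -0.568750, running G = -0.735417
t=2: π = [0.2078, 0.2216, 0.1476, 0.2396, 0.1834], E[r] = -0.7703, γ^t·E[r] = -0.377425, running G = -1.112841
t=3: π = [0.2069, 0.2220, 0.1497, 0.2409, 0.1805], E[r] = -0.7843, γ^t·E[r] = -0.269027, running G = -1.381869
t=4: π = [0.2065, 0.2226, 0.1492, 0.2410, 0.1807], E[r] = -0.7832, γ^t·E[r] = -0.188041, running G = -1.569910
t=5: π = [0.2066, 0.2225, 0.1492, 0.2411, 0.1806], E[r] = -0.7836, γ^t·E[r] = -0.131700, running G = -1.701610
t=6: π = [0.2066, 0.2225, 0.1492, 0.2411, 0.1806], E[r] = -0.7835, γ^t·E[r] = -0.092180, running G = -1.793790
t=7: π = [0.2066, 0.2225, 0.1492, 0.2411, 0.1806], E[r] = -0.7835, γ^t·E[r] = -0.064527, running G = -1.858317
t=8: π = [0.2066, 0.2225, 0.1492, 0.2411, 0.1806], E[r] = -0.7835, γ^t·E[r] = -0.045169, running G = -1.903486

G = -1.9035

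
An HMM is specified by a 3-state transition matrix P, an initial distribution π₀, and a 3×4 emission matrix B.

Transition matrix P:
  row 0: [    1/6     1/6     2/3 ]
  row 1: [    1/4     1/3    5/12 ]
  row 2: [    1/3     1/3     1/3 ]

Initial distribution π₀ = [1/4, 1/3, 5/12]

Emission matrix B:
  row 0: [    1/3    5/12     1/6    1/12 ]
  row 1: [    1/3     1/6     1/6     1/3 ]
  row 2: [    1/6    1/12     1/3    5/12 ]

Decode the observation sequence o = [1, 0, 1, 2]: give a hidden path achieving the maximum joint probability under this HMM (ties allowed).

path = [0, 2, 0, 2]

t=0: δ = [1.042e-01, 5.556e-02, 3.472e-02]  (obs o_0=1)
t=1: δ = [5.787e-03, 6.173e-03, 1.157e-02]  ψ = [0, 1, 0]  (obs o_1=0)
t=2: δ = [1.608e-03, 6.430e-04, 3.215e-04]  ψ = [2, 2, 0]  (obs o_2=1)
t=3: δ = [4.465e-05, 4.465e-05, 3.572e-04]  ψ = [0, 0, 0]  (obs o_3=2)
backtrack: best end state = 2; path = [0, 2, 0, 2]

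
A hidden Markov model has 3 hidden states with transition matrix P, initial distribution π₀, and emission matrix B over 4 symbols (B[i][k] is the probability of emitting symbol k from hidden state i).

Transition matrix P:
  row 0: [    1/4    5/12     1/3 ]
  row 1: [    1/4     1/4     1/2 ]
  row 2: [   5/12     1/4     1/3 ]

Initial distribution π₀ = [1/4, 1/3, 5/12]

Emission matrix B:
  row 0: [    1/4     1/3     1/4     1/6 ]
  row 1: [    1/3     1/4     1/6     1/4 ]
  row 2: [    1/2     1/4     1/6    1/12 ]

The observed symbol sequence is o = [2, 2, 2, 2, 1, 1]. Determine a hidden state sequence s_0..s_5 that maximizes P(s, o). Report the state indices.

t=0: δ = [6.250e-02, 5.556e-02, 6.944e-02]  (obs o_0=2)
t=1: δ = [7.234e-03, 4.340e-03, 4.630e-03]  ψ = [2, 0, 1]  (obs o_1=2)
t=2: δ = [4.823e-04, 5.023e-04, 4.019e-04]  ψ = [2, 0, 0]  (obs o_2=2)
t=3: δ = [4.186e-05, 3.349e-05, 4.186e-05]  ψ = [2, 0, 1]  (obs o_3=2)
t=4: δ = [5.814e-06, 4.361e-06, 4.186e-06]  ψ = [2, 0, 1]  (obs o_4=1)
t=5: δ = [5.814e-07, 6.056e-07, 5.451e-07]  ψ = [2, 0, 1]  (obs o_5=1)
backtrack: best end state = 1; path = [2, 0, 1, 2, 0, 1]

path = [2, 0, 1, 2, 0, 1]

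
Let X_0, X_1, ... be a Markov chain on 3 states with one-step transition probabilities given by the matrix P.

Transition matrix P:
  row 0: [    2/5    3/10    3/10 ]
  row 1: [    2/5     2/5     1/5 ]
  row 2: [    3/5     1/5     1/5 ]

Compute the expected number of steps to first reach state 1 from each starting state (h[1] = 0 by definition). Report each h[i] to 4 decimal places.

h = [3.6667, 0.0000, 4.0000]

First-step conditioning: h[1] = 0; for i ≠ 1, h[i] = 1 + Σ_k P[i][k]·h[k].
  h[0] = 1 + 2/5·h[0] + 3/10·h[2]
  h[2] = 1 + 3/5·h[0] + 1/5·h[2]
Solving the 2×2 linear system over states ≠ 1 gives exactly h = [11/3, 0, 4] (h[1] = 0 is the target).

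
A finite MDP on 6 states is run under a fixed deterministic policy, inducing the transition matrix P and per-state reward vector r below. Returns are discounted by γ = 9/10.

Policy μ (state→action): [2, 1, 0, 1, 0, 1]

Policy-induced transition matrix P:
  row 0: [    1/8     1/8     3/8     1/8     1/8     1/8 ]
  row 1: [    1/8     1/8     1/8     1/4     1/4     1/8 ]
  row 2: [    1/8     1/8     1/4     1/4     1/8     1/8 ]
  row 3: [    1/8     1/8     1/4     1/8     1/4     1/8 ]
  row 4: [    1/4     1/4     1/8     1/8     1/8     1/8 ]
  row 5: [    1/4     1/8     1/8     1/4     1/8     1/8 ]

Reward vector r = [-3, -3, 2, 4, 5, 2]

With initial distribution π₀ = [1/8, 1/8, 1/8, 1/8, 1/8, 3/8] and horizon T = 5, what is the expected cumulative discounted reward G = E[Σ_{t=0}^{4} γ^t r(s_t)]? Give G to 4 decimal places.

G = 5.4217

t=0: π = [0.1250, 0.1250, 0.1250, 0.1250, 0.1250, 0.3750], E[r] = 1.3750, γ^t·E[r] = 1.375000, running G = 1.375000
t=1: π = [0.1875, 0.1406, 0.1875, 0.2031, 0.1563, 0.1250], E[r] = 1.2344, γ^t·E[r] = 1.110938, running G = 2.485938
t=2: π = [0.1602, 0.1445, 0.2207, 0.1816, 0.1680, 0.1250], E[r] = 1.3438, γ^t·E[r] = 1.088438, running G = 3.574375
t=3: π = [0.1616, 0.1460, 0.2153, 0.1863, 0.1658, 0.1250], E[r] = 1.3318, γ^t·E[r] = 0.970873, running G = 4.545248
t=4: π = [0.1613, 0.1457, 0.2156, 0.1858, 0.1665, 0.1250], E[r] = 1.3358, γ^t·E[r] = 0.876449, running G = 5.421696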